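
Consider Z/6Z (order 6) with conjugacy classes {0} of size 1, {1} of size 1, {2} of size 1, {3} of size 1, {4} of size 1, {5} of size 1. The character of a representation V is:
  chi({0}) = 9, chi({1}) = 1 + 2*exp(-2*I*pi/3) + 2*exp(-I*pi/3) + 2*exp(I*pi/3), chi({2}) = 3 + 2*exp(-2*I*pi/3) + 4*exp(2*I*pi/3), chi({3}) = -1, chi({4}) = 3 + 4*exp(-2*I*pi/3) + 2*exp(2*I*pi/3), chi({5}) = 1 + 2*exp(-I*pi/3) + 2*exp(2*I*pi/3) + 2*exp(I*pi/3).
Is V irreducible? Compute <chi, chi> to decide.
Not irreducible (reducible): <chi, chi> = 17 > 1.

Why: <chi, chi> = (1/|G|) sum_C |C| * |chi(C)|^2 = (1/6)[1*|9|^2 + 1*|1 + 2*exp(-2*I*pi/3) + 2*exp(-I*pi/3) + 2*exp(I*pi/3)|^2 + 1*|3 + 2*exp(-2*I*pi/3) + 4*exp(2*I*pi/3)|^2 + 1*|-1|^2 + 1*|3 + 4*exp(-2*I*pi/3) + 2*exp(2*I*pi/3)|^2 + 1*|1 + 2*exp(-I*pi/3) + 2*exp(2*I*pi/3) + 2*exp(I*pi/3)|^2]
  = (1/6)[(81) + (7) + (3) + (1) + (3) + (7)] = 102/6 = 17.
(Exp terms are combined using exp(i*s)*conj(exp(i*t)) = exp(i*(s-t)), and sums of them are collapsed using the identity that for every m > 1 the m distinct m-th roots of unity sum to 0, e.g. 1 + exp(2*I*pi/3) + exp(-2*I*pi/3) = 0.)
A character is irreducible iff <chi, chi> = 1, so this representation is reducible.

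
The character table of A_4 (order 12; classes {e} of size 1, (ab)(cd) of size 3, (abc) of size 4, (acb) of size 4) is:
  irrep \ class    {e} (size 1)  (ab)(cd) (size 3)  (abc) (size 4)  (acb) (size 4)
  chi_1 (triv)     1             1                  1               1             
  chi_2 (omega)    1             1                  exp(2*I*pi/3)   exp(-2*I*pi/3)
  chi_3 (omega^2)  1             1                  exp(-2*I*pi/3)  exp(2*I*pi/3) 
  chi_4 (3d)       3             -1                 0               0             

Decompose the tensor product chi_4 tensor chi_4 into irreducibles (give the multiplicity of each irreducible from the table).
chi_4 tensor chi_4 = chi_1 + chi_2 + chi_3 + 2*chi_4 (all other irreducibles have multiplicity 0).

Proof sketch: The character of a tensor product is the pointwise product (chi_4 * chi_4)(C) = chi_4(C) * chi_4(C):
  {e}: (3)*(3), (ab)(cd): (-1)*(-1), (abc): (0)*(0), (acb): (0)*(0)
so (chi_4 * chi_4) takes values
  {e} -> 9, (ab)(cd) -> 1, (abc) -> 0, (acb) -> 0.
Now take the inner product of this character with each irreducible chi from the table, <chi_4*chi_4, chi> = (1/12) sum_C |C| (chi_4*chi_4)(C) conj(chi(C)):
  <chi_4*chi_4, chi_1> = (1/12)[1*(9)*conj(1) + 3*(1)*conj(1) + 4*(0)*conj(1) + 4*(0)*conj(1)]
      = (1/12)[(9) + (3) + (0) + (0)] = 12/12 = 1
  <chi_4*chi_4, chi_2> = (1/12)[1*(9)*conj(1) + 3*(1)*conj(1) + 4*(0)*conj(exp(2*I*pi/3)) + 4*(0)*conj(exp(-2*I*pi/3))]
      = (1/12)[(9) + (3) + (0) + (0)] = 12/12 = 1
  <chi_4*chi_4, chi_3> = (1/12)[1*(9)*conj(1) + 3*(1)*conj(1) + 4*(0)*conj(exp(-2*I*pi/3)) + 4*(0)*conj(exp(2*I*pi/3))]
      = (1/12)[(9) + (3) + (0) + (0)] = 12/12 = 1
  <chi_4*chi_4, chi_4> = (1/12)[1*(9)*conj(3) + 3*(1)*conj(-1) + 4*(0)*conj(0) + 4*(0)*conj(0)]
      = (1/12)[(27) + (-3) + (0) + (0)] = 24/12 = 2
(Exp terms are combined using exp(i*s)*conj(exp(i*t)) = exp(i*(s-t)), and sums of them are collapsed using the identity that for every m > 1 the m distinct m-th roots of unity sum to 0, e.g. 1 + exp(2*I*pi/3) + exp(-2*I*pi/3) = 0.)
Hence the multiplicities are chi_1: 1, chi_2: 1, chi_3: 1, chi_4: 2. Dimension check: dim(chi_4)*dim(chi_4) = 3*3 = 9 and sum (mult * dim) = 1*1 + 1*1 + 1*1 + 2*3 = 9.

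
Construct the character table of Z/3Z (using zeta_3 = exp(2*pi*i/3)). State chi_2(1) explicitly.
Character table of Z/3Z (irreps indexed chi_0,...,chi_2 with chi_k(m) = zeta_3^(k*m), zeta_3 = exp(2*pi*i/3)):
  irrep \ class  {0} (size 1)  {1} (size 1)    {2} (size 1)  
  chi_0          1             1               1             
  chi_1          1             exp(2*I*pi/3)   exp(-2*I*pi/3)
  chi_2          1             exp(-2*I*pi/3)  exp(2*I*pi/3) 

Spot check: chi_2(1) = zeta_3^(2*1) = zeta_3^2 = exp(-2*I*pi/3).

Proof sketch: Z/3Z is abelian, so all 3 irreducible complex representations are 1-dimensional. They are given by chi_k(m) = zeta_3^(k*m) for k = 0,...,2. Row orthogonality: sum_m chi_k(m) conj(chi_l(m)) = 3 * [k = l].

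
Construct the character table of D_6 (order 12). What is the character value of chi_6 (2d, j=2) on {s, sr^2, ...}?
Conjugacy classes: {e} of size 1, {r^3} of size 1, {r^1, r^5} of size 2, {r^2, r^4} of size 2, {s, sr^2, ...} of size 3, {sr, sr^3, ...} of size 3.
Character table:
  irrep \ class              {e} (size 1)  {r^3} (size 1)  {r^1, r^5} (size 2)  {r^2, r^4} (size 2)  {s, sr^2, ...} (size 3)  {sr, sr^3, ...} (size 3)
  chi_1 (triv)               1             1               1                    1                    1                        1                       
  chi_2 (sign: r->1, s->-1)  1             1               1                    1                    -1                       -1                      
  chi_3 (r->-1, s->1)        1             -1              -1                   1                    1                        -1                      
  chi_4 (r->-1, s->-1)       1             -1              -1                   1                    -1                       1                       
  chi_5 (2d, j=1)            2             -2              1                    -1                   0                        0                       
  chi_6 (2d, j=2)            2             2               -1                   -1                   0                        0                       

Spot check: chi_6 (2d, j=2) on {s, sr^2, ...} = 0.

Why: D_6 has order 2*6 = 12 with 6 conjugacy classes, hence 6 irreducibles. Sum of squared dims 1 + 1 + 1 + 1 + 4 + 4 = 12 = |G|. Linear characters come from the abelianisation; the 2-dimensional irreps have character r^k -> 2*cos(2*pi*j*k/6), reflections -> 0.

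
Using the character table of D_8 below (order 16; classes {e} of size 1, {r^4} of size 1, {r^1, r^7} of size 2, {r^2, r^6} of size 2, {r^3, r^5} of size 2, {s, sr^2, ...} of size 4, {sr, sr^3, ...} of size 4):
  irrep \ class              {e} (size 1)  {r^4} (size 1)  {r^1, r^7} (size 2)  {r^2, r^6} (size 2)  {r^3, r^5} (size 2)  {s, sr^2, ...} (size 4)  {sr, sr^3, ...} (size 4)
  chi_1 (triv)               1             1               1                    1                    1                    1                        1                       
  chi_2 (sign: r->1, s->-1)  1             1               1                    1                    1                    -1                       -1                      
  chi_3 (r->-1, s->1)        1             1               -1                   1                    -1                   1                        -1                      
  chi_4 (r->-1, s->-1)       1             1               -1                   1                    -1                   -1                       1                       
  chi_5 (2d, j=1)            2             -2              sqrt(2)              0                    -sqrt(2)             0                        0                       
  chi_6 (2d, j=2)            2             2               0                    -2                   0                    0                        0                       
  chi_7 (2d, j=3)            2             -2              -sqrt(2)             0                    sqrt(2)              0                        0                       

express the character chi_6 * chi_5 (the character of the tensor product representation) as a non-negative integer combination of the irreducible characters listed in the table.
chi_6 tensor chi_5 = chi_5 + chi_7 (all other irreducibles have multiplicity 0).

Proof sketch: The character of a tensor product is the pointwise product (chi_6 * chi_5)(C) = chi_6(C) * chi_5(C):
  {e}: (2)*(2), {r^4}: (2)*(-2), {r^1, r^7}: (0)*(sqrt(2)), {r^2, r^6}: (-2)*(0), {r^3, r^5}: (0)*(-sqrt(2)), {s, sr^2, ...}: (0)*(0), {sr, sr^3, ...}: (0)*(0)
so (chi_6 * chi_5) takes values
  {e} -> 4, {r^4} -> -4, {r^1, r^7} -> 0, {r^2, r^6} -> 0, {r^3, r^5} -> 0, {s, sr^2, ...} -> 0, {sr, sr^3, ...} -> 0.
Now take the inner product of this character with each irreducible chi from the table, <chi_6*chi_5, chi> = (1/16) sum_C |C| (chi_6*chi_5)(C) conj(chi(C)):
  <chi_6*chi_5, chi_1> = (1/16)[1*(4)*conj(1) + 1*(-4)*conj(1) + 2*(0)*conj(1) + 2*(0)*conj(1) + 2*(0)*conj(1) + 4*(0)*conj(1) + 4*(0)*conj(1)]
      = (1/16)[(4) + (-4) + (0) + (0) + (0) + (0) + (0)] = 0/16 = 0
  <chi_6*chi_5, chi_2> = (1/16)[1*(4)*conj(1) + 1*(-4)*conj(1) + 2*(0)*conj(1) + 2*(0)*conj(1) + 2*(0)*conj(1) + 4*(0)*conj(-1) + 4*(0)*conj(-1)]
      = (1/16)[(4) + (-4) + (0) + (0) + (0) + (0) + (0)] = 0/16 = 0
  <chi_6*chi_5, chi_3> = (1/16)[1*(4)*conj(1) + 1*(-4)*conj(1) + 2*(0)*conj(-1) + 2*(0)*conj(1) + 2*(0)*conj(-1) + 4*(0)*conj(1) + 4*(0)*conj(-1)]
      = (1/16)[(4) + (-4) + (0) + (0) + (0) + (0) + (0)] = 0/16 = 0
  <chi_6*chi_5, chi_4> = (1/16)[1*(4)*conj(1) + 1*(-4)*conj(1) + 2*(0)*conj(-1) + 2*(0)*conj(1) + 2*(0)*conj(-1) + 4*(0)*conj(-1) + 4*(0)*conj(1)]
      = (1/16)[(4) + (-4) + (0) + (0) + (0) + (0) + (0)] = 0/16 = 0
  <chi_6*chi_5, chi_5> = (1/16)[1*(4)*conj(2) + 1*(-4)*conj(-2) + 2*(0)*conj(sqrt(2)) + 2*(0)*conj(0) + 2*(0)*conj(-sqrt(2)) + 4*(0)*conj(0) + 4*(0)*conj(0)]
      = (1/16)[(8) + (8) + (0) + (0) + (0) + (0) + (0)] = 16/16 = 1
  <chi_6*chi_5, chi_6> = (1/16)[1*(4)*conj(2) + 1*(-4)*conj(2) + 2*(0)*conj(0) + 2*(0)*conj(-2) + 2*(0)*conj(0) + 4*(0)*conj(0) + 4*(0)*conj(0)]
      = (1/16)[(8) + (-8) + (0) + (0) + (0) + (0) + (0)] = 0/16 = 0
  <chi_6*chi_5, chi_7> = (1/16)[1*(4)*conj(2) + 1*(-4)*conj(-2) + 2*(0)*conj(-sqrt(2)) + 2*(0)*conj(0) + 2*(0)*conj(sqrt(2)) + 4*(0)*conj(0) + 4*(0)*conj(0)]
      = (1/16)[(8) + (8) + (0) + (0) + (0) + (0) + (0)] = 16/16 = 1
Hence the multiplicities are chi_5: 1, chi_7: 1. Dimension check: dim(chi_6)*dim(chi_5) = 2*2 = 4 and sum (mult * dim) = 1*2 + 1*2 = 4.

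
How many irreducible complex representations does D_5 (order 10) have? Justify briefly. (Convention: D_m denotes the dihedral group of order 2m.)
4

Solution. The number of irreducible complex representations of a finite group equals its number of conjugacy classes. D_5 has 4 conjugacy classes ((n+3)/2 for n odd), so D_5 (order 10) has exactly 4 irreducible complex representations.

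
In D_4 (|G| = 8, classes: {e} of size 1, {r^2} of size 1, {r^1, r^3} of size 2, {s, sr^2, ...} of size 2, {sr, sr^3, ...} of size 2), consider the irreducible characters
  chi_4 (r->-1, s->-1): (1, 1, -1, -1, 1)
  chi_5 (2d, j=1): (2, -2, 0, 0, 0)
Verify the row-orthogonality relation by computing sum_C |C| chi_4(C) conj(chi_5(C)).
Sum = 0; so <chi_4, chi_5> = 0 (distinct irreducibles are orthogonal).

Working: Compute term by term over conjugacy classes (|C| * chi_4(C) * conj(chi_5(C))):
  1*(1)*conj(2) + 1*(1)*conj(-2) + 2*(-1)*conj(0) + 2*(-1)*conj(0) + 2*(1)*conj(0)
  = (2) + (-2) + (0) + (0) + (0)
  = 0.
Dividing by |G| = 8 gives 0/8 = 0, matching the row-orthogonality relation <chi_4, chi_5> = [chi_4 = chi_5].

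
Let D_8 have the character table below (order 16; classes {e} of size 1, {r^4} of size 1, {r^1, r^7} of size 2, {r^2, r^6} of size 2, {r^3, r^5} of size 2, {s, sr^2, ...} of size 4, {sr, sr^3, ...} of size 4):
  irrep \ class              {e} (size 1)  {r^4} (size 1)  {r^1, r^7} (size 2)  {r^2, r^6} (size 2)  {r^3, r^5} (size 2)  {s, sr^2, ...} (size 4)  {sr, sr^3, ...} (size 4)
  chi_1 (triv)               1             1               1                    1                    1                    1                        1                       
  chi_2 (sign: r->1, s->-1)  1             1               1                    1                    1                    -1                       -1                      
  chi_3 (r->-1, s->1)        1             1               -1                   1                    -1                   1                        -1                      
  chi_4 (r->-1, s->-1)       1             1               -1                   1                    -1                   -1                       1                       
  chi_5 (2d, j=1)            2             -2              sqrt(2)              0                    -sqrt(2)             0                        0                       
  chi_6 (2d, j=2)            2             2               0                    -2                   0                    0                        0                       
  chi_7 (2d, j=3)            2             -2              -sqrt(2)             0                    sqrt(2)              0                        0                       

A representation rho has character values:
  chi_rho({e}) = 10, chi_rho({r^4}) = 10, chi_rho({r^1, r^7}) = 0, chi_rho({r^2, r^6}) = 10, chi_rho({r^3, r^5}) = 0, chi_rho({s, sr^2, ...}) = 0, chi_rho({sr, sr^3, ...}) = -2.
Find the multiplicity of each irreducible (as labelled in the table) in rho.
Multiplicities: chi_1: 2, chi_2: 3, chi_3: 3, chi_4: 2, chi_5: 0, chi_6: 0, chi_7: 0.

Derivation: Use <chi_rho, chi> = (1/|G|) sum_C |C| * chi_rho(C) * conj(chi(C)) with |G| = 16 for each irreducible chi in the table:
  <chi_rho, chi_1> = (1/16)[1*(10)*conj(1) + 1*(10)*conj(1) + 2*(0)*conj(1) + 2*(10)*conj(1) + 2*(0)*conj(1) + 4*(0)*conj(1) + 4*(-2)*conj(1)]
      = (1/16)[(10) + (10) + (0) + (20) + (0) + (0) + (-8)] = 32/16 = 2
  <chi_rho, chi_2> = (1/16)[1*(10)*conj(1) + 1*(10)*conj(1) + 2*(0)*conj(1) + 2*(10)*conj(1) + 2*(0)*conj(1) + 4*(0)*conj(-1) + 4*(-2)*conj(-1)]
      = (1/16)[(10) + (10) + (0) + (20) + (0) + (0) + (8)] = 48/16 = 3
  <chi_rho, chi_3> = (1/16)[1*(10)*conj(1) + 1*(10)*conj(1) + 2*(0)*conj(-1) + 2*(10)*conj(1) + 2*(0)*conj(-1) + 4*(0)*conj(1) + 4*(-2)*conj(-1)]
      = (1/16)[(10) + (10) + (0) + (20) + (0) + (0) + (8)] = 48/16 = 3
  <chi_rho, chi_4> = (1/16)[1*(10)*conj(1) + 1*(10)*conj(1) + 2*(0)*conj(-1) + 2*(10)*conj(1) + 2*(0)*conj(-1) + 4*(0)*conj(-1) + 4*(-2)*conj(1)]
      = (1/16)[(10) + (10) + (0) + (20) + (0) + (0) + (-8)] = 32/16 = 2
  <chi_rho, chi_5> = (1/16)[1*(10)*conj(2) + 1*(10)*conj(-2) + 2*(0)*conj(sqrt(2)) + 2*(10)*conj(0) + 2*(0)*conj(-sqrt(2)) + 4*(0)*conj(0) + 4*(-2)*conj(0)]
      = (1/16)[(20) + (-20) + (0) + (0) + (0) + (0) + (0)] = 0/16 = 0
  <chi_rho, chi_6> = (1/16)[1*(10)*conj(2) + 1*(10)*conj(2) + 2*(0)*conj(0) + 2*(10)*conj(-2) + 2*(0)*conj(0) + 4*(0)*conj(0) + 4*(-2)*conj(0)]
      = (1/16)[(20) + (20) + (0) + (-40) + (0) + (0) + (0)] = 0/16 = 0
  <chi_rho, chi_7> = (1/16)[1*(10)*conj(2) + 1*(10)*conj(-2) + 2*(0)*conj(-sqrt(2)) + 2*(10)*conj(0) + 2*(0)*conj(sqrt(2)) + 4*(0)*conj(0) + 4*(-2)*conj(0)]
      = (1/16)[(20) + (-20) + (0) + (0) + (0) + (0) + (0)] = 0/16 = 0
Dimension check: dim(rho) = sum (mult * dim) = 2*1 + 3*1 + 3*1 + 2*1 + 0*2 + 0*2 + 0*2 = 10 = chi_rho(e) = 10.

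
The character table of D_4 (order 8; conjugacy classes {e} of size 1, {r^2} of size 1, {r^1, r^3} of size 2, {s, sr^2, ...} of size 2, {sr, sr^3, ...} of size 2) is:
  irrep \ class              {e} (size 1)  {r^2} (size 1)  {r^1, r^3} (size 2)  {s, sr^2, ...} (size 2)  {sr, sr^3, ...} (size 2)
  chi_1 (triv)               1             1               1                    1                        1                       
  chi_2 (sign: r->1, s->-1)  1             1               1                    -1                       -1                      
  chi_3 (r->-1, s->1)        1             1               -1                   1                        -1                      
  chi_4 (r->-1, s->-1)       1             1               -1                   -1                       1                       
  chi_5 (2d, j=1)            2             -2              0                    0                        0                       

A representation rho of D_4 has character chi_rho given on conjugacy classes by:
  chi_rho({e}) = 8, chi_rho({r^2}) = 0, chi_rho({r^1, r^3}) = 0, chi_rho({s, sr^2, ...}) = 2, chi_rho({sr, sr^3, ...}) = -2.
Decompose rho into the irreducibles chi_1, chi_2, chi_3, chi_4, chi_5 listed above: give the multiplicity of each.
Multiplicities: chi_1: 1, chi_2: 1, chi_3: 2, chi_4: 0, chi_5: 2.

Reasoning: Use <chi_rho, chi> = (1/|G|) sum_C |C| * chi_rho(C) * conj(chi(C)) with |G| = 8 for each irreducible chi in the table:
  <chi_rho, chi_1> = (1/8)[1*(8)*conj(1) + 1*(0)*conj(1) + 2*(0)*conj(1) + 2*(2)*conj(1) + 2*(-2)*conj(1)]
      = (1/8)[(8) + (0) + (0) + (4) + (-4)] = 8/8 = 1
  <chi_rho, chi_2> = (1/8)[1*(8)*conj(1) + 1*(0)*conj(1) + 2*(0)*conj(1) + 2*(2)*conj(-1) + 2*(-2)*conj(-1)]
      = (1/8)[(8) + (0) + (0) + (-4) + (4)] = 8/8 = 1
  <chi_rho, chi_3> = (1/8)[1*(8)*conj(1) + 1*(0)*conj(1) + 2*(0)*conj(-1) + 2*(2)*conj(1) + 2*(-2)*conj(-1)]
      = (1/8)[(8) + (0) + (0) + (4) + (4)] = 16/8 = 2
  <chi_rho, chi_4> = (1/8)[1*(8)*conj(1) + 1*(0)*conj(1) + 2*(0)*conj(-1) + 2*(2)*conj(-1) + 2*(-2)*conj(1)]
      = (1/8)[(8) + (0) + (0) + (-4) + (-4)] = 0/8 = 0
  <chi_rho, chi_5> = (1/8)[1*(8)*conj(2) + 1*(0)*conj(-2) + 2*(0)*conj(0) + 2*(2)*conj(0) + 2*(-2)*conj(0)]
      = (1/8)[(16) + (0) + (0) + (0) + (0)] = 16/8 = 2
Dimension check: dim(rho) = sum (mult * dim) = 1*1 + 1*1 + 2*1 + 0*1 + 2*2 = 8 = chi_rho(e) = 8.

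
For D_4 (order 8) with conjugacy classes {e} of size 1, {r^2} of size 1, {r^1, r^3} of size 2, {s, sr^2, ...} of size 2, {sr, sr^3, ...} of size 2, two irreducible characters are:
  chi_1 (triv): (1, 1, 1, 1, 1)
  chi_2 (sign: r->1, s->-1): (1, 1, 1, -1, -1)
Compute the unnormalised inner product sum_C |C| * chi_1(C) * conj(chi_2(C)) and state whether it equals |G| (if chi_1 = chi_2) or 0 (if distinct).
Sum = 0; so <chi_1, chi_2> = 0 (distinct irreducibles are orthogonal).

Explanation: Compute term by term over conjugacy classes (|C| * chi_1(C) * conj(chi_2(C))):
  1*(1)*conj(1) + 1*(1)*conj(1) + 2*(1)*conj(1) + 2*(1)*conj(-1) + 2*(1)*conj(-1)
  = (1) + (1) + (2) + (-2) + (-2)
  = 0.
Dividing by |G| = 8 gives 0/8 = 0, matching the row-orthogonality relation <chi_1, chi_2> = [chi_1 = chi_2].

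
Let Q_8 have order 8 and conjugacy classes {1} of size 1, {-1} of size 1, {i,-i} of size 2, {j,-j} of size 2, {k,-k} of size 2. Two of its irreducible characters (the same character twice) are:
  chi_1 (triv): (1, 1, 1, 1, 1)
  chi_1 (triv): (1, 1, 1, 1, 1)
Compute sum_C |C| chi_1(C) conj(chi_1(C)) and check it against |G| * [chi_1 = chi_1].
Sum = 8 = |G| = 8; so <chi_1, chi_1> = 1 (norm-1 confirms irreducibility).

Justification: Compute term by term over conjugacy classes (|C| * chi_1(C) * conj(chi_1(C))):
  1*(1)*conj(1) + 1*(1)*conj(1) + 2*(1)*conj(1) + 2*(1)*conj(1) + 2*(1)*conj(1)
  = (1) + (1) + (2) + (2) + (2)
  = 8.
Dividing by |G| = 8 gives 8/8 = 1, matching the row-orthogonality relation <chi_1, chi_1> = [chi_1 = chi_1].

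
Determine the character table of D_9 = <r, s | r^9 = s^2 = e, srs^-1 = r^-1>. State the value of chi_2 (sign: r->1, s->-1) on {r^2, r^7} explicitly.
Conjugacy classes: {e} of size 1, {r^1, r^8} of size 2, {r^2, r^7} of size 2, {r^3, r^6} of size 2, {r^4, r^5} of size 2, {s, sr, ..., sr^8} of size 9.
Character table:
  irrep \ class              {e} (size 1)  {r^1, r^8} (size 2)  {r^2, r^7} (size 2)  {r^3, r^6} (size 2)  {r^4, r^5} (size 2)  {s, sr, ..., sr^8} (size 9)
  chi_1 (triv)               1             1                    1                    1                    1                    1                          
  chi_2 (sign: r->1, s->-1)  1             1                    1                    1                    1                    -1                         
  chi_3 (2d, j=1)            2             2*cos(2*pi/9)        2*cos(4*pi/9)        -1                   -2*cos(pi/9)         0                          
  chi_4 (2d, j=2)            2             2*cos(4*pi/9)        -2*cos(pi/9)         -1                   2*cos(2*pi/9)        0                          
  chi_5 (2d, j=3)            2             -1                   -1                   2                    -1                   0                          
  chi_6 (2d, j=4)            2             -2*cos(pi/9)         2*cos(2*pi/9)        -1                   2*cos(4*pi/9)        0                          

Spot check: chi_2 (sign: r->1, s->-1) on {r^2, r^7} = 1.

Details: D_9 has order 2*9 = 18 with 6 conjugacy classes, hence 6 irreducibles. Sum of squared dims 1 + 1 + 4 + 4 + 4 + 4 = 18 = |G|. Linear characters come from the abelianisation; the 2-dimensional irreps have character r^k -> 2*cos(2*pi*j*k/9), reflections -> 0.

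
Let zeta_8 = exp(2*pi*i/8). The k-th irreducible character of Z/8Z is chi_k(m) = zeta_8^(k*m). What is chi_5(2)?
chi_5(2) = zeta_8^10 = I

Argument: chi_5(2) = zeta_8^(5*2) = zeta_8^10. Since zeta_8^8 = 1, this equals zeta_8^2 = exp(2*pi*i*2/8) = I.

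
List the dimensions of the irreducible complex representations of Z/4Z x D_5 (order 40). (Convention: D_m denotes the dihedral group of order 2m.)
Dimensions: 1, 1, 1, 1, 1, 1, 1, 1, 2, 2, 2, 2, 2, 2, 2, 2

Proof sketch: There are 16 irreducibles (= number of conjugacy classes). Their dimensions d_i satisfy sum d_i^2 = |G| = 40: 1 + 1 + 1 + 1 + 1 + 1 + 1 + 1 + 4 + 4 + 4 + 4 + 4 + 4 + 4 + 4 = 40. (For the product with Z/4Z: each of the 4 1-dim characters of Z/4Z tensors with each irrep of D_5, giving 4 copies of each D_5-dimension.)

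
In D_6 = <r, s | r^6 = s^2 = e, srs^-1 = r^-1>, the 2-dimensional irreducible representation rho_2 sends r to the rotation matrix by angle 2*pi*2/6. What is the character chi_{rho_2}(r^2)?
chi_{rho_2}(r^2) = 2*cos(2*pi*2*2/6) = -1

Why: rho_2(r^2) is rotation by angle 2*pi*2*2/6, whose trace is 2*cos(2*pi*2*2/6) = -1.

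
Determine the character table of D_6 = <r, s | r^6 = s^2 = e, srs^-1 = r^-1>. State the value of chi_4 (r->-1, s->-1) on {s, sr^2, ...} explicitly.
Conjugacy classes: {e} of size 1, {r^3} of size 1, {r^1, r^5} of size 2, {r^2, r^4} of size 2, {s, sr^2, ...} of size 3, {sr, sr^3, ...} of size 3.
Character table:
  irrep \ class              {e} (size 1)  {r^3} (size 1)  {r^1, r^5} (size 2)  {r^2, r^4} (size 2)  {s, sr^2, ...} (size 3)  {sr, sr^3, ...} (size 3)
  chi_1 (triv)               1             1               1                    1                    1                        1                       
  chi_2 (sign: r->1, s->-1)  1             1               1                    1                    -1                       -1                      
  chi_3 (r->-1, s->1)        1             -1              -1                   1                    1                        -1                      
  chi_4 (r->-1, s->-1)       1             -1              -1                   1                    -1                       1                       
  chi_5 (2d, j=1)            2             -2              1                    -1                   0                        0                       
  chi_6 (2d, j=2)            2             2               -1                   -1                   0                        0                       

Spot check: chi_4 (r->-1, s->-1) on {s, sr^2, ...} = -1.

Argument: D_6 has order 2*6 = 12 with 6 conjugacy classes, hence 6 irreducibles. Sum of squared dims 1 + 1 + 1 + 1 + 4 + 4 = 12 = |G|. Linear characters come from the abelianisation; the 2-dimensional irreps have character r^k -> 2*cos(2*pi*j*k/6), reflections -> 0.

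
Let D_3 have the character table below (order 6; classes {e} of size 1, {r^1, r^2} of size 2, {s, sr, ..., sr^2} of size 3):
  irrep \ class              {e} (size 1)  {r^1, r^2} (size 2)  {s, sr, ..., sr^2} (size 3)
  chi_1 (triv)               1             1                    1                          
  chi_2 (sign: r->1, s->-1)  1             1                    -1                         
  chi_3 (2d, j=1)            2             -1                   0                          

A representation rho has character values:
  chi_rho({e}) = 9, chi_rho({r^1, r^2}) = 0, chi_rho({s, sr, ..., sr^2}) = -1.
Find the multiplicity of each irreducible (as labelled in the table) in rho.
Multiplicities: chi_1: 1, chi_2: 2, chi_3: 3.

Working: Use <chi_rho, chi> = (1/|G|) sum_C |C| * chi_rho(C) * conj(chi(C)) with |G| = 6 for each irreducible chi in the table:
  <chi_rho, chi_1> = (1/6)[1*(9)*conj(1) + 2*(0)*conj(1) + 3*(-1)*conj(1)]
      = (1/6)[(9) + (0) + (-3)] = 6/6 = 1
  <chi_rho, chi_2> = (1/6)[1*(9)*conj(1) + 2*(0)*conj(1) + 3*(-1)*conj(-1)]
      = (1/6)[(9) + (0) + (3)] = 12/6 = 2
  <chi_rho, chi_3> = (1/6)[1*(9)*conj(2) + 2*(0)*conj(-1) + 3*(-1)*conj(0)]
      = (1/6)[(18) + (0) + (0)] = 18/6 = 3
Dimension check: dim(rho) = sum (mult * dim) = 1*1 + 2*1 + 3*2 = 9 = chi_rho(e) = 9.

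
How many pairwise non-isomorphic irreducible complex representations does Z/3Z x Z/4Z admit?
12

Derivation: The number of irreducible complex representations of a finite group equals its number of conjugacy classes. Z/3Z x Z/4Z is abelian of order 12, so every element is its own conjugacy class: 12 classes, so Z/3Z x Z/4Z (order 12) has exactly 12 irreducible complex representations.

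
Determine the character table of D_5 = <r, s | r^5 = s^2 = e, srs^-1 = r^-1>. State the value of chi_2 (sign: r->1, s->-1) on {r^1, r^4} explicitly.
Conjugacy classes: {e} of size 1, {r^1, r^4} of size 2, {r^2, r^3} of size 2, {s, sr, ..., sr^4} of size 5.
Character table:
  irrep \ class              {e} (size 1)  {r^1, r^4} (size 2)  {r^2, r^3} (size 2)  {s, sr, ..., sr^4} (size 5)
  chi_1 (triv)               1             1                    1                    1                          
  chi_2 (sign: r->1, s->-1)  1             1                    1                    -1                         
  chi_3 (2d, j=1)            2             -1/2 + sqrt(5)/2     -sqrt(5)/2 - 1/2     0                          
  chi_4 (2d, j=2)            2             -sqrt(5)/2 - 1/2     -1/2 + sqrt(5)/2     0                          

Spot check: chi_2 (sign: r->1, s->-1) on {r^1, r^4} = 1.

Why: D_5 has order 2*5 = 10 with 4 conjugacy classes, hence 4 irreducibles. Sum of squared dims 1 + 1 + 4 + 4 = 10 = |G|. Linear characters come from the abelianisation; the 2-dimensional irreps have character r^k -> 2*cos(2*pi*j*k/5), reflections -> 0.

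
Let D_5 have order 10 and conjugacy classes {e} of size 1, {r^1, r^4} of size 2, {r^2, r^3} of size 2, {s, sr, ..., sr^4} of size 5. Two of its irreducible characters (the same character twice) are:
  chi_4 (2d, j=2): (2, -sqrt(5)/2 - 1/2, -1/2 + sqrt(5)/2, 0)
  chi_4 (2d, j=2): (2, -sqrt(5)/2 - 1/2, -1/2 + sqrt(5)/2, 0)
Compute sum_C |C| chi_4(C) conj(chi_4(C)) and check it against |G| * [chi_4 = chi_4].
Sum = 10 = |G| = 10; so <chi_4, chi_4> = 1 (norm-1 confirms irreducibility).

Derivation: Compute term by term over conjugacy classes (|C| * chi_4(C) * conj(chi_4(C))):
  1*(2)*conj(2) + 2*(-sqrt(5)/2 - 1/2)*conj(-sqrt(5)/2 - 1/2) + 2*(-1/2 + sqrt(5)/2)*conj(-1/2 + sqrt(5)/2) + 5*(0)*conj(0)
  = (4) + (sqrt(5) + 3) + (3 - sqrt(5)) + (0)
  = 10.
Dividing by |G| = 10 gives 10/10 = 1, matching the row-orthogonality relation <chi_4, chi_4> = [chi_4 = chi_4].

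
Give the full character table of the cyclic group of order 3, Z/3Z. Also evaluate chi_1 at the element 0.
Character table of Z/3Z (irreps indexed chi_0,...,chi_2 with chi_k(m) = zeta_3^(k*m), zeta_3 = exp(2*pi*i/3)):
  irrep \ class  {0} (size 1)  {1} (size 1)    {2} (size 1)  
  chi_0          1             1               1             
  chi_1          1             exp(2*I*pi/3)   exp(-2*I*pi/3)
  chi_2          1             exp(-2*I*pi/3)  exp(2*I*pi/3) 

Spot check: chi_1(0) = zeta_3^(1*0) = zeta_3^0 = 1.

Reasoning: Z/3Z is abelian, so all 3 irreducible complex representations are 1-dimensional. They are given by chi_k(m) = zeta_3^(k*m) for k = 0,...,2. Row orthogonality: sum_m chi_k(m) conj(chi_l(m)) = 3 * [k = l].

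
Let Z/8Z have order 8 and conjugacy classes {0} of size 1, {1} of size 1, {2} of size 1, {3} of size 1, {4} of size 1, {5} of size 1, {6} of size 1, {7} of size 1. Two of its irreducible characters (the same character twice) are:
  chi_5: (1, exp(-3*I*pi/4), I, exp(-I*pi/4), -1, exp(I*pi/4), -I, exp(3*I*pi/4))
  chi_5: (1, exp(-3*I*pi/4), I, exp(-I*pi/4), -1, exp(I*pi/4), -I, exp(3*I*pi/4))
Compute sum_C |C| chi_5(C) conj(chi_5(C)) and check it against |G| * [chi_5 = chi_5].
Sum = 8 = |G| = 8; so <chi_5, chi_5> = 1 (norm-1 confirms irreducibility).

Compute term by term over conjugacy classes (|C| * chi_5(C) * conj(chi_5(C))):
  1*(1)*conj(1) + 1*(exp(-3*I*pi/4))*conj(exp(-3*I*pi/4)) + 1*(I)*conj(I) + 1*(exp(-I*pi/4))*conj(exp(-I*pi/4)) + 1*(-1)*conj(-1) + 1*(exp(I*pi/4))*conj(exp(I*pi/4)) + 1*(-I)*conj(-I) + 1*(exp(3*I*pi/4))*conj(exp(3*I*pi/4))
  = (1) + (1) + (1) + (1) + (1) + (1) + (1) + (1)
  = 8.
(Exp terms are combined using exp(i*s)*conj(exp(i*t)) = exp(i*(s-t)), and sums of them are collapsed using the identity that for every m > 1 the m distinct m-th roots of unity sum to 0, e.g. 1 + exp(2*I*pi/3) + exp(-2*I*pi/3) = 0.)
Dividing by |G| = 8 gives 8/8 = 1, matching the row-orthogonality relation <chi_5, chi_5> = [chi_5 = chi_5].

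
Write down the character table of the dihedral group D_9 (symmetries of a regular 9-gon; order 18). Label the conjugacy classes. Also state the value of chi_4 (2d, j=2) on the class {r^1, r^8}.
Conjugacy classes: {e} of size 1, {r^1, r^8} of size 2, {r^2, r^7} of size 2, {r^3, r^6} of size 2, {r^4, r^5} of size 2, {s, sr, ..., sr^8} of size 9.
Character table:
  irrep \ class              {e} (size 1)  {r^1, r^8} (size 2)  {r^2, r^7} (size 2)  {r^3, r^6} (size 2)  {r^4, r^5} (size 2)  {s, sr, ..., sr^8} (size 9)
  chi_1 (triv)               1             1                    1                    1                    1                    1                          
  chi_2 (sign: r->1, s->-1)  1             1                    1                    1                    1                    -1                         
  chi_3 (2d, j=1)            2             2*cos(2*pi/9)        2*cos(4*pi/9)        -1                   -2*cos(pi/9)         0                          
  chi_4 (2d, j=2)            2             2*cos(4*pi/9)        -2*cos(pi/9)         -1                   2*cos(2*pi/9)        0                          
  chi_5 (2d, j=3)            2             -1                   -1                   2                    -1                   0                          
  chi_6 (2d, j=4)            2             -2*cos(pi/9)         2*cos(2*pi/9)        -1                   2*cos(4*pi/9)        0                          

Spot check: chi_4 (2d, j=2) on {r^1, r^8} = 2*cos(4*pi/9).

Derivation: D_9 has order 2*9 = 18 with 6 conjugacy classes, hence 6 irreducibles. Sum of squared dims 1 + 1 + 4 + 4 + 4 + 4 = 18 = |G|. Linear characters come from the abelianisation; the 2-dimensional irreps have character r^k -> 2*cos(2*pi*j*k/9), reflections -> 0.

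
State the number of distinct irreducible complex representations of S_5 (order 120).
7

Reasoning: The number of irreducible complex representations of a finite group equals its number of conjugacy classes. Conjugacy classes in S_5 correspond to cycle types, i.e. partitions of 5; there are p(5) = 7 of them, so S_5 (order 120) has exactly 7 irreducible complex representations.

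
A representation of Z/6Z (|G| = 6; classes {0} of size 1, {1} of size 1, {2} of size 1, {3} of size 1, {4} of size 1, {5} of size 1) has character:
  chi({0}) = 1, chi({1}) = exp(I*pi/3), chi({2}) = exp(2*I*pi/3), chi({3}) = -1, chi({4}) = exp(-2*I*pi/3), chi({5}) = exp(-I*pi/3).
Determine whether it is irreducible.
Irreducible: <chi, chi> = 1.

Justification: <chi, chi> = (1/|G|) sum_C |C| * |chi(C)|^2 = (1/6)[1*|1|^2 + 1*|exp(I*pi/3)|^2 + 1*|exp(2*I*pi/3)|^2 + 1*|-1|^2 + 1*|exp(-2*I*pi/3)|^2 + 1*|exp(-I*pi/3)|^2]
  = (1/6)[(1) + (1) + (1) + (1) + (1) + (1)] = 6/6 = 1.
(Exp terms are combined using exp(i*s)*conj(exp(i*t)) = exp(i*(s-t)), and sums of them are collapsed using the identity that for every m > 1 the m distinct m-th roots of unity sum to 0, e.g. 1 + exp(2*I*pi/3) + exp(-2*I*pi/3) = 0.)
A character is irreducible iff <chi, chi> = 1, so this representation is irreducible.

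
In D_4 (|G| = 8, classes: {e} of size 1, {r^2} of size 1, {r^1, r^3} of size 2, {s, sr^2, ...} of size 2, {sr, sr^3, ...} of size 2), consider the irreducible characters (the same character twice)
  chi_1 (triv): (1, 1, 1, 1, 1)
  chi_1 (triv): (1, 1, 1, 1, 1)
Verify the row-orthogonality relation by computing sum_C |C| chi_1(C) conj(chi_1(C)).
Sum = 8 = |G| = 8; so <chi_1, chi_1> = 1 (norm-1 confirms irreducibility).

Working: Compute term by term over conjugacy classes (|C| * chi_1(C) * conj(chi_1(C))):
  1*(1)*conj(1) + 1*(1)*conj(1) + 2*(1)*conj(1) + 2*(1)*conj(1) + 2*(1)*conj(1)
  = (1) + (1) + (2) + (2) + (2)
  = 8.
Dividing by |G| = 8 gives 8/8 = 1, matching the row-orthogonality relation <chi_1, chi_1> = [chi_1 = chi_1].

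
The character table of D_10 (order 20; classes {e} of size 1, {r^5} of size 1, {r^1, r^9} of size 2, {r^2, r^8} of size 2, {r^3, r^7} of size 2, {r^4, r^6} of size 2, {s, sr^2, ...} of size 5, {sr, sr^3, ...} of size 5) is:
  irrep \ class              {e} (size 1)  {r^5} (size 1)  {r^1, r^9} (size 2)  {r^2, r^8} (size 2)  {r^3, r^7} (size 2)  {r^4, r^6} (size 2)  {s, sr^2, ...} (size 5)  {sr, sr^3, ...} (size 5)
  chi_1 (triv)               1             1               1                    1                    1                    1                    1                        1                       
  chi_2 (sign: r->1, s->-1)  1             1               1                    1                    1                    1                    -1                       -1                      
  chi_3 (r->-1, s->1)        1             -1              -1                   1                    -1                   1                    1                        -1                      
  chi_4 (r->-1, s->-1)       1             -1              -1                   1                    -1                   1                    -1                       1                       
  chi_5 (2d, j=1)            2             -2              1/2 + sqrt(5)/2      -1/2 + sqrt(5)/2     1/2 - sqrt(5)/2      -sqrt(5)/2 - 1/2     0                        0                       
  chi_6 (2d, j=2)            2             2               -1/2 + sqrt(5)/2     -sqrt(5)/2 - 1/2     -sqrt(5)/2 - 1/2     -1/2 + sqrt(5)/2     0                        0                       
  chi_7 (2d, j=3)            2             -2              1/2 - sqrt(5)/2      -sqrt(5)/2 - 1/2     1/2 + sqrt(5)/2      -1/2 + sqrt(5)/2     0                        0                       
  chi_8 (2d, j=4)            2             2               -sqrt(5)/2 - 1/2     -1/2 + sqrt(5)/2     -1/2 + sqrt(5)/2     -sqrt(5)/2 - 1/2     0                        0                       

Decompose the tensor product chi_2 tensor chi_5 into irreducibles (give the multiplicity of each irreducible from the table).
chi_2 tensor chi_5 = chi_5 (all other irreducibles have multiplicity 0).

Working: The character of a tensor product is the pointwise product (chi_2 * chi_5)(C) = chi_2(C) * chi_5(C):
  {e}: (1)*(2), {r^5}: (1)*(-2), {r^1, r^9}: (1)*(1/2 + sqrt(5)/2), {r^2, r^8}: (1)*(-1/2 + sqrt(5)/2), {r^3, r^7}: (1)*(1/2 - sqrt(5)/2), {r^4, r^6}: (1)*(-sqrt(5)/2 - 1/2), {s, sr^2, ...}: (-1)*(0), {sr, sr^3, ...}: (-1)*(0)
so (chi_2 * chi_5) takes values
  {e} -> 2, {r^5} -> -2, {r^1, r^9} -> 1/2 + sqrt(5)/2, {r^2, r^8} -> -1/2 + sqrt(5)/2, {r^3, r^7} -> 1/2 - sqrt(5)/2, {r^4, r^6} -> -sqrt(5)/2 - 1/2, {s, sr^2, ...} -> 0, {sr, sr^3, ...} -> 0.
Now take the inner product of this character with each irreducible chi from the table, <chi_2*chi_5, chi> = (1/20) sum_C |C| (chi_2*chi_5)(C) conj(chi(C)):
  <chi_2*chi_5, chi_1> = (1/20)[1*(2)*conj(1) + 1*(-2)*conj(1) + 2*(1/2 + sqrt(5)/2)*conj(1) + 2*(-1/2 + sqrt(5)/2)*conj(1) + 2*(1/2 - sqrt(5)/2)*conj(1) + 2*(-sqrt(5)/2 - 1/2)*conj(1) + 5*(0)*conj(1) + 5*(0)*conj(1)]
      = (1/20)[(2) + (-2) + (1 + sqrt(5)) + (-1 + sqrt(5)) + (1 - sqrt(5)) + (-sqrt(5) - 1) + (0) + (0)] = 0/20 = 0
  <chi_2*chi_5, chi_2> = (1/20)[1*(2)*conj(1) + 1*(-2)*conj(1) + 2*(1/2 + sqrt(5)/2)*conj(1) + 2*(-1/2 + sqrt(5)/2)*conj(1) + 2*(1/2 - sqrt(5)/2)*conj(1) + 2*(-sqrt(5)/2 - 1/2)*conj(1) + 5*(0)*conj(-1) + 5*(0)*conj(-1)]
      = (1/20)[(2) + (-2) + (1 + sqrt(5)) + (-1 + sqrt(5)) + (1 - sqrt(5)) + (-sqrt(5) - 1) + (0) + (0)] = 0/20 = 0
  <chi_2*chi_5, chi_3> = (1/20)[1*(2)*conj(1) + 1*(-2)*conj(-1) + 2*(1/2 + sqrt(5)/2)*conj(-1) + 2*(-1/2 + sqrt(5)/2)*conj(1) + 2*(1/2 - sqrt(5)/2)*conj(-1) + 2*(-sqrt(5)/2 - 1/2)*conj(1) + 5*(0)*conj(1) + 5*(0)*conj(-1)]
      = (1/20)[(2) + (2) + (-sqrt(5) - 1) + (-1 + sqrt(5)) + (-1 + sqrt(5)) + (-sqrt(5) - 1) + (0) + (0)] = 0/20 = 0
  <chi_2*chi_5, chi_4> = (1/20)[1*(2)*conj(1) + 1*(-2)*conj(-1) + 2*(1/2 + sqrt(5)/2)*conj(-1) + 2*(-1/2 + sqrt(5)/2)*conj(1) + 2*(1/2 - sqrt(5)/2)*conj(-1) + 2*(-sqrt(5)/2 - 1/2)*conj(1) + 5*(0)*conj(-1) + 5*(0)*conj(1)]
      = (1/20)[(2) + (2) + (-sqrt(5) - 1) + (-1 + sqrt(5)) + (-1 + sqrt(5)) + (-sqrt(5) - 1) + (0) + (0)] = 0/20 = 0
  <chi_2*chi_5, chi_5> = (1/20)[1*(2)*conj(2) + 1*(-2)*conj(-2) + 2*(1/2 + sqrt(5)/2)*conj(1/2 + sqrt(5)/2) + 2*(-1/2 + sqrt(5)/2)*conj(-1/2 + sqrt(5)/2) + 2*(1/2 - sqrt(5)/2)*conj(1/2 - sqrt(5)/2) + 2*(-sqrt(5)/2 - 1/2)*conj(-sqrt(5)/2 - 1/2) + 5*(0)*conj(0) + 5*(0)*conj(0)]
      = (1/20)[(4) + (4) + (sqrt(5) + 3) + (3 - sqrt(5)) + (3 - sqrt(5)) + (sqrt(5) + 3) + (0) + (0)] = 20/20 = 1
  <chi_2*chi_5, chi_6> = (1/20)[1*(2)*conj(2) + 1*(-2)*conj(2) + 2*(1/2 + sqrt(5)/2)*conj(-1/2 + sqrt(5)/2) + 2*(-1/2 + sqrt(5)/2)*conj(-sqrt(5)/2 - 1/2) + 2*(1/2 - sqrt(5)/2)*conj(-sqrt(5)/2 - 1/2) + 2*(-sqrt(5)/2 - 1/2)*conj(-1/2 + sqrt(5)/2) + 5*(0)*conj(0) + 5*(0)*conj(0)]
      = (1/20)[(4) + (-4) + (2) + (-2) + (2) + (-2) + (0) + (0)] = 0/20 = 0
  <chi_2*chi_5, chi_7> = (1/20)[1*(2)*conj(2) + 1*(-2)*conj(-2) + 2*(1/2 + sqrt(5)/2)*conj(1/2 - sqrt(5)/2) + 2*(-1/2 + sqrt(5)/2)*conj(-sqrt(5)/2 - 1/2) + 2*(1/2 - sqrt(5)/2)*conj(1/2 + sqrt(5)/2) + 2*(-sqrt(5)/2 - 1/2)*conj(-1/2 + sqrt(5)/2) + 5*(0)*conj(0) + 5*(0)*conj(0)]
      = (1/20)[(4) + (4) + (-2) + (-2) + (-2) + (-2) + (0) + (0)] = 0/20 = 0
  <chi_2*chi_5, chi_8> = (1/20)[1*(2)*conj(2) + 1*(-2)*conj(2) + 2*(1/2 + sqrt(5)/2)*conj(-sqrt(5)/2 - 1/2) + 2*(-1/2 + sqrt(5)/2)*conj(-1/2 + sqrt(5)/2) + 2*(1/2 - sqrt(5)/2)*conj(-1/2 + sqrt(5)/2) + 2*(-sqrt(5)/2 - 1/2)*conj(-sqrt(5)/2 - 1/2) + 5*(0)*conj(0) + 5*(0)*conj(0)]
      = (1/20)[(4) + (-4) + (-3 - sqrt(5)) + (3 - sqrt(5)) + (-3 + sqrt(5)) + (sqrt(5) + 3) + (0) + (0)] = 0/20 = 0
Hence the multiplicities are chi_5: 1. Dimension check: dim(chi_2)*dim(chi_5) = 1*2 = 2 and sum (mult * dim) = 1*2 = 2.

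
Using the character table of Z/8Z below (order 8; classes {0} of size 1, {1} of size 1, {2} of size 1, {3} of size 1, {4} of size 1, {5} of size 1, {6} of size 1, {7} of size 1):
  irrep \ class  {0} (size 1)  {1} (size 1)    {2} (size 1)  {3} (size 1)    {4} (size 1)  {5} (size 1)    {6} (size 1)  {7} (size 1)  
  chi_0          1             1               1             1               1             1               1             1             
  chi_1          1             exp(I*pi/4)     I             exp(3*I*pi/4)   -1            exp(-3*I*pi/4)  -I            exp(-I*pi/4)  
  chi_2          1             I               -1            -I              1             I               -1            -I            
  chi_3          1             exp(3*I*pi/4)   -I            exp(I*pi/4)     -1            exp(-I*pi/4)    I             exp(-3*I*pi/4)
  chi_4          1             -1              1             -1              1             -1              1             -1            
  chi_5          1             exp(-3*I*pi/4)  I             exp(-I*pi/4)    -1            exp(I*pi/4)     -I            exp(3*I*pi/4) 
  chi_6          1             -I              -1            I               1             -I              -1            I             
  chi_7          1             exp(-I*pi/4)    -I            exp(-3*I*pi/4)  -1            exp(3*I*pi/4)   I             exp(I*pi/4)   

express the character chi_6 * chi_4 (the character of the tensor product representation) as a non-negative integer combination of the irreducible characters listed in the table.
chi_6 tensor chi_4 = chi_2 (all other irreducibles have multiplicity 0).

Justification: The character of a tensor product is the pointwise product (chi_6 * chi_4)(C) = chi_6(C) * chi_4(C):
  {0}: (1)*(1), {1}: (-I)*(-1), {2}: (-1)*(1), {3}: (I)*(-1), {4}: (1)*(1), {5}: (-I)*(-1), {6}: (-1)*(1), {7}: (I)*(-1)
so (chi_6 * chi_4) takes values
  {0} -> 1, {1} -> I, {2} -> -1, {3} -> -I, {4} -> 1, {5} -> I, {6} -> -1, {7} -> -I.
Now take the inner product of this character with each irreducible chi from the table, <chi_6*chi_4, chi> = (1/8) sum_C |C| (chi_6*chi_4)(C) conj(chi(C)):
  <chi_6*chi_4, chi_0> = (1/8)[1*(1)*conj(1) + 1*(I)*conj(1) + 1*(-1)*conj(1) + 1*(-I)*conj(1) + 1*(1)*conj(1) + 1*(I)*conj(1) + 1*(-1)*conj(1) + 1*(-I)*conj(1)]
      = (1/8)[(1) + (I) + (-1) + (-I) + (1) + (I) + (-1) + (-I)] = 0/8 = 0
  <chi_6*chi_4, chi_1> = (1/8)[1*(1)*conj(1) + 1*(I)*conj(exp(I*pi/4)) + 1*(-1)*conj(I) + 1*(-I)*conj(exp(3*I*pi/4)) + 1*(1)*conj(-1) + 1*(I)*conj(exp(-3*I*pi/4)) + 1*(-1)*conj(-I) + 1*(-I)*conj(exp(-I*pi/4))]
      = (1/8)[(1) + (exp(I*pi/4)) + (I) + (-exp(-I*pi/4)) + (-1) + (exp(-3*I*pi/4)) + (-I) + (-exp(3*I*pi/4))] = 0/8 = 0
  <chi_6*chi_4, chi_2> = (1/8)[1*(1)*conj(1) + 1*(I)*conj(I) + 1*(-1)*conj(-1) + 1*(-I)*conj(-I) + 1*(1)*conj(1) + 1*(I)*conj(I) + 1*(-1)*conj(-1) + 1*(-I)*conj(-I)]
      = (1/8)[(1) + (1) + (1) + (1) + (1) + (1) + (1) + (1)] = 8/8 = 1
  <chi_6*chi_4, chi_3> = (1/8)[1*(1)*conj(1) + 1*(I)*conj(exp(3*I*pi/4)) + 1*(-1)*conj(-I) + 1*(-I)*conj(exp(I*pi/4)) + 1*(1)*conj(-1) + 1*(I)*conj(exp(-I*pi/4)) + 1*(-1)*conj(I) + 1*(-I)*conj(exp(-3*I*pi/4))]
      = (1/8)[(1) + (exp(-I*pi/4)) + (-I) + (-exp(I*pi/4)) + (-1) + (exp(3*I*pi/4)) + (I) + (-exp(-3*I*pi/4))] = 0/8 = 0
  <chi_6*chi_4, chi_4> = (1/8)[1*(1)*conj(1) + 1*(I)*conj(-1) + 1*(-1)*conj(1) + 1*(-I)*conj(-1) + 1*(1)*conj(1) + 1*(I)*conj(-1) + 1*(-1)*conj(1) + 1*(-I)*conj(-1)]
      = (1/8)[(1) + (-I) + (-1) + (I) + (1) + (-I) + (-1) + (I)] = 0/8 = 0
  <chi_6*chi_4, chi_5> = (1/8)[1*(1)*conj(1) + 1*(I)*conj(exp(-3*I*pi/4)) + 1*(-1)*conj(I) + 1*(-I)*conj(exp(-I*pi/4)) + 1*(1)*conj(-1) + 1*(I)*conj(exp(I*pi/4)) + 1*(-1)*conj(-I) + 1*(-I)*conj(exp(3*I*pi/4))]
      = (1/8)[(1) + (exp(-3*I*pi/4)) + (I) + (-exp(3*I*pi/4)) + (-1) + (exp(I*pi/4)) + (-I) + (-exp(-I*pi/4))] = 0/8 = 0
  <chi_6*chi_4, chi_6> = (1/8)[1*(1)*conj(1) + 1*(I)*conj(-I) + 1*(-1)*conj(-1) + 1*(-I)*conj(I) + 1*(1)*conj(1) + 1*(I)*conj(-I) + 1*(-1)*conj(-1) + 1*(-I)*conj(I)]
      = (1/8)[(1) + (-1) + (1) + (-1) + (1) + (-1) + (1) + (-1)] = 0/8 = 0
  <chi_6*chi_4, chi_7> = (1/8)[1*(1)*conj(1) + 1*(I)*conj(exp(-I*pi/4)) + 1*(-1)*conj(-I) + 1*(-I)*conj(exp(-3*I*pi/4)) + 1*(1)*conj(-1) + 1*(I)*conj(exp(3*I*pi/4)) + 1*(-1)*conj(I) + 1*(-I)*conj(exp(I*pi/4))]
      = (1/8)[(1) + (exp(3*I*pi/4)) + (-I) + (-exp(-3*I*pi/4)) + (-1) + (exp(-I*pi/4)) + (I) + (-exp(I*pi/4))] = 0/8 = 0
(Exp terms are combined using exp(i*s)*conj(exp(i*t)) = exp(i*(s-t)), and sums of them are collapsed using the identity that for every m > 1 the m distinct m-th roots of unity sum to 0, e.g. 1 + exp(2*I*pi/3) + exp(-2*I*pi/3) = 0.)
Hence the multiplicities are chi_2: 1. Dimension check: dim(chi_6)*dim(chi_4) = 1*1 = 1 and sum (mult * dim) = 1*1 = 1.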